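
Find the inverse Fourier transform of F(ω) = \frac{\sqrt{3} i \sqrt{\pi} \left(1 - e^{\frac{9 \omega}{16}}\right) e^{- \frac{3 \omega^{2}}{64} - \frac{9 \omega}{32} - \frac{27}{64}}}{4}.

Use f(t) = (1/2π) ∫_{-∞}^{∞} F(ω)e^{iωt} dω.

f(t) = 2 e^{- \frac{16 t^{2}}{3}} \sin{\left(3 t \right)}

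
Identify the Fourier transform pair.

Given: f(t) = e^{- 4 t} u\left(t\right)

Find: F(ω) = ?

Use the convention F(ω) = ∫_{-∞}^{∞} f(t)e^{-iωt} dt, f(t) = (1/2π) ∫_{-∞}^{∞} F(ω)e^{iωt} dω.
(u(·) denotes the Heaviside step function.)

F(ω) = \frac{1}{i \omega + 4}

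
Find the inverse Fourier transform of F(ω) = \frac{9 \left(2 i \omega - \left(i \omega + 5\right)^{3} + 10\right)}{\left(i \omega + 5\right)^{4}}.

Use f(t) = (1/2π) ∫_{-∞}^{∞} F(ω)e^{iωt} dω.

f(t) = 9 \left(t^{2} - 1\right) e^{- 5 t} u\left(t\right)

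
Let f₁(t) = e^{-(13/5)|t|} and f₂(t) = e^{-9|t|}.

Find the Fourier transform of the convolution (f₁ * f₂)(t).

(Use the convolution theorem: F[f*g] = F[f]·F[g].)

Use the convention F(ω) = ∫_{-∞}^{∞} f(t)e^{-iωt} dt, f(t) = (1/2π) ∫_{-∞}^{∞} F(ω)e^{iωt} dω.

F[f₁*f₂](ω) = \frac{2340}{\left(\omega^{2} + 81\right) \left(25 \omega^{2} + 169\right)}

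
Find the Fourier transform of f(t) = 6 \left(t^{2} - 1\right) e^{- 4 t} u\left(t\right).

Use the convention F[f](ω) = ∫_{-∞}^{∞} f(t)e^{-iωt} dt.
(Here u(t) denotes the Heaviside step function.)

F(ω) = \frac{6 \left(2 i \omega - \left(i \omega + 4\right)^{3} + 8\right)}{\left(i \omega + 4\right)^{4}}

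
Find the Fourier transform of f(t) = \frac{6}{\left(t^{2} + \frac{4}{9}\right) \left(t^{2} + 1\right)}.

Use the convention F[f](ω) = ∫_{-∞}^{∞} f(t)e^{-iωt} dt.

F(ω) = - \frac{54 \pi e^{- \left|{\omega}\right|}}{5} + \frac{81 \pi e^{- \frac{2 \left|{\omega}\right|}{3}}}{5}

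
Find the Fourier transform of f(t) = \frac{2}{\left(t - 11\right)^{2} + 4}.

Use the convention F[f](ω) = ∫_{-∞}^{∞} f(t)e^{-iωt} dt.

F(ω) = \pi e^{- 11 i \omega - 2 \left|{\omega}\right|}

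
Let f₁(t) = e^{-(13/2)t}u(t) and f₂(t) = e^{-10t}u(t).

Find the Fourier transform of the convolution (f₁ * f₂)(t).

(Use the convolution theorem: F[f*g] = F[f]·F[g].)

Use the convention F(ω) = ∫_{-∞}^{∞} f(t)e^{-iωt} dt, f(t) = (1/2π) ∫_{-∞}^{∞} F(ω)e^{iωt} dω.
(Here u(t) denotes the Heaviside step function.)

F[f₁*f₂](ω) = \frac{2}{\left(i \omega + 10\right) \left(2 i \omega + 13\right)}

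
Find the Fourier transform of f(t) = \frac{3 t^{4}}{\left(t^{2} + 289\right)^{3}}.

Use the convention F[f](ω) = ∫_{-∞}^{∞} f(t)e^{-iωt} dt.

F(ω) = \frac{3 \pi \left(289 \omega^{2} - 85 \left|{\omega}\right| + 3\right) e^{- 17 \left|{\omega}\right|}}{136}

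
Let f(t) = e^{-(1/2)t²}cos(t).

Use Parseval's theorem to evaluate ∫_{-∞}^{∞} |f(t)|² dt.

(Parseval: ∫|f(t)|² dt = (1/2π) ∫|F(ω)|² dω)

∫|f(t)|² dt = \frac{\sqrt{\pi} \left(1 + e\right)}{2 e}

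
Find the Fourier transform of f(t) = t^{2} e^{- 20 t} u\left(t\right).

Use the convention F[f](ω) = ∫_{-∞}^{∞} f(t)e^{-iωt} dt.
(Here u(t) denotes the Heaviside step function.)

F(ω) = \frac{2}{\left(i \omega + 20\right)^{3}}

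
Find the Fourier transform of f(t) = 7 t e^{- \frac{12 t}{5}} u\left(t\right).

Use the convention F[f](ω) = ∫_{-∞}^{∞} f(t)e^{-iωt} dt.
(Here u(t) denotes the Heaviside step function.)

F(ω) = \frac{175}{\left(5 i \omega + 12\right)^{2}}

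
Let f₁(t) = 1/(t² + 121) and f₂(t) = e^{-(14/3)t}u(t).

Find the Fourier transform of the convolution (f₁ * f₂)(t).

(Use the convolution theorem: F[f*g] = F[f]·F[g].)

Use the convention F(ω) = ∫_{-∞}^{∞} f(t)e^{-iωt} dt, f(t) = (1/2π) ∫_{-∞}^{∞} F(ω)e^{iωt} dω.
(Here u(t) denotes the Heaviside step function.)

F[f₁*f₂](ω) = \frac{3 \pi e^{- 11 \left|{\omega}\right|}}{11 \left(3 i \omega + 14\right)}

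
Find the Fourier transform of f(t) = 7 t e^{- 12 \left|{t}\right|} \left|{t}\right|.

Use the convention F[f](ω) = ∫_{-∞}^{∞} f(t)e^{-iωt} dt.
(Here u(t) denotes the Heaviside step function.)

F(ω) = \frac{28 i \omega \left(\omega^{2} - 432\right)}{\left(\omega^{2} + 144\right)^{3}}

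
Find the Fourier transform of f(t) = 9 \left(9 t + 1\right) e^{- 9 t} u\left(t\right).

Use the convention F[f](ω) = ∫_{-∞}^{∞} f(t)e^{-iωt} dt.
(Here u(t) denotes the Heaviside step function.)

F(ω) = \frac{9 \left(- i \omega - 18\right)}{\omega^{2} - 18 i \omega - 81}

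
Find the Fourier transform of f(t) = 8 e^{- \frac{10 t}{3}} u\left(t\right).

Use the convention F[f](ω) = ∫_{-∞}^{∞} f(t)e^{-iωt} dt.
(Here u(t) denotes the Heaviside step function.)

F(ω) = \frac{24}{3 i \omega + 10}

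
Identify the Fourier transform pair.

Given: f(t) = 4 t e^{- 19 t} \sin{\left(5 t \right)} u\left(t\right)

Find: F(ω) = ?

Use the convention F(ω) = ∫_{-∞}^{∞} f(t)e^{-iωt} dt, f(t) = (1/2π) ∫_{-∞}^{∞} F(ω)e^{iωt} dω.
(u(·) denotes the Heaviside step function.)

F(ω) = \frac{40 \left(i \omega + 19\right)}{\left(\left(i \omega + 19\right)^{2} + 25\right)^{2}}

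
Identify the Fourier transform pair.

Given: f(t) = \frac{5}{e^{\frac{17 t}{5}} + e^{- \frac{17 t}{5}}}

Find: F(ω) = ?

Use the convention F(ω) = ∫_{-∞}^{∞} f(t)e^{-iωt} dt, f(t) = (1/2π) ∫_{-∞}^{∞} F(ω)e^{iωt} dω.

F(ω) = \frac{25 \pi}{34 \cosh{\left(\frac{5 \pi \omega}{34} \right)}}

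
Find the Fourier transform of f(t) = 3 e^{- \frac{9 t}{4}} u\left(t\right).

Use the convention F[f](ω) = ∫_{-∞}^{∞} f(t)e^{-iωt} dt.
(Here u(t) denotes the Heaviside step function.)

F(ω) = \frac{12}{4 i \omega + 9}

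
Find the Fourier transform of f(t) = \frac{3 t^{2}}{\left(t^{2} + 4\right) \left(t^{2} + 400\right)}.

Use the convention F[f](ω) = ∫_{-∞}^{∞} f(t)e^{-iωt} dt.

F(ω) = \frac{\pi \left(10 - e^{18 \left|{\omega}\right|}\right) e^{- 20 \left|{\omega}\right|}}{66}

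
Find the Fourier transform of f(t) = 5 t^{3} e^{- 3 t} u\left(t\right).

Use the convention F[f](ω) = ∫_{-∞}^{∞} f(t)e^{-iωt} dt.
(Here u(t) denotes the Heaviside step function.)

F(ω) = \frac{30}{\left(i \omega + 3\right)^{4}}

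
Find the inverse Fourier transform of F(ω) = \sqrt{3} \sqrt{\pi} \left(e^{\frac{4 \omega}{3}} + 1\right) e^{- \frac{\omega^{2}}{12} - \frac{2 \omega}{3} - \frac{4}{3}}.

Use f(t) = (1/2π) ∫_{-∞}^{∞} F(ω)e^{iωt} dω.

f(t) = 6 e^{- 3 t^{2}} \cos{\left(4 t \right)}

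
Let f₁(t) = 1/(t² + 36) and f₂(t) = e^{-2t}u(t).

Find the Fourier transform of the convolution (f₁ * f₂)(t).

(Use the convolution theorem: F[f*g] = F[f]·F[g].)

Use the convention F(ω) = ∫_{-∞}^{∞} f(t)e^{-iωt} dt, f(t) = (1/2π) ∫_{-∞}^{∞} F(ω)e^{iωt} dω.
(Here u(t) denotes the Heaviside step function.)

F[f₁*f₂](ω) = \frac{\pi e^{- 6 \left|{\omega}\right|}}{6 \left(i \omega + 2\right)}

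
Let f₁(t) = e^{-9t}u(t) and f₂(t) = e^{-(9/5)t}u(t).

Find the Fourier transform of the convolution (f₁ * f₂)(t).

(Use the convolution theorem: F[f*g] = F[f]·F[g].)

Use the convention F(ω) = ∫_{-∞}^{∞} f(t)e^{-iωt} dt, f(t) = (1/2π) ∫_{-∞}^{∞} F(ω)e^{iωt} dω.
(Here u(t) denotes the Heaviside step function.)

F[f₁*f₂](ω) = \frac{5}{\left(i \omega + 9\right) \left(5 i \omega + 9\right)}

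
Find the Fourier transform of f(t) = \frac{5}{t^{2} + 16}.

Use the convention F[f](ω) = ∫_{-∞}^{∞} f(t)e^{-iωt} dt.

F(ω) = \frac{5 \pi e^{- 4 \left|{\omega}\right|}}{4}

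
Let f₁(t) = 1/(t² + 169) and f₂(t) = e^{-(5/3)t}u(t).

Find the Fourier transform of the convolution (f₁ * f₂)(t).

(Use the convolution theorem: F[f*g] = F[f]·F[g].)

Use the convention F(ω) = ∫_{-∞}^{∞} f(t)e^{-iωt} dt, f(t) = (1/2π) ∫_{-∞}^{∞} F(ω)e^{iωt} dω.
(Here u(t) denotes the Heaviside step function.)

F[f₁*f₂](ω) = \frac{3 \pi e^{- 13 \left|{\omega}\right|}}{13 \left(3 i \omega + 5\right)}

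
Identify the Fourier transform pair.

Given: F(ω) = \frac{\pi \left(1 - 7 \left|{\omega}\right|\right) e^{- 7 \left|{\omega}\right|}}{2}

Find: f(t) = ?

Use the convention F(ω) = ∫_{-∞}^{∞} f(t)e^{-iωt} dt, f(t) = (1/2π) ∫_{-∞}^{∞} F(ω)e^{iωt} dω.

f(t) = \frac{7 t^{2}}{\left(t^{2} + 49\right)^{2}}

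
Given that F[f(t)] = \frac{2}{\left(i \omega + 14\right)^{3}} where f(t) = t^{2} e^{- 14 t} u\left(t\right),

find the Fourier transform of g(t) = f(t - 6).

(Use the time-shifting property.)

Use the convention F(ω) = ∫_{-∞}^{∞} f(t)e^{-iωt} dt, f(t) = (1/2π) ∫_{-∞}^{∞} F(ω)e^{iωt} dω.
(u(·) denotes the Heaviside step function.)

F[g](ω) = \frac{2 e^{- 6 i \omega}}{\left(i \omega + 14\right)^{3}}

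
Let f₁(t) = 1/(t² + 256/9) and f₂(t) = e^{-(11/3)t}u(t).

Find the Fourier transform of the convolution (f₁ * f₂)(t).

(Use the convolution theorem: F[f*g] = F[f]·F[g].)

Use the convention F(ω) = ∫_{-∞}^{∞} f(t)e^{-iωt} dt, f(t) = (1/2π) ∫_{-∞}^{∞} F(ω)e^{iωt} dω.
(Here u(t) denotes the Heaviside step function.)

F[f₁*f₂](ω) = \frac{9 \pi e^{- \frac{16 \left|{\omega}\right|}{3}}}{16 \left(3 i \omega + 11\right)}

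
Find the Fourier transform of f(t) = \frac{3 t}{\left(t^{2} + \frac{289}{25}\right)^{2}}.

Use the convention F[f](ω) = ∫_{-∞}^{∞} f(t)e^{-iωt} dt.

F(ω) = - \frac{15 i \pi \omega e^{- \frac{17 \left|{\omega}\right|}{5}}}{34}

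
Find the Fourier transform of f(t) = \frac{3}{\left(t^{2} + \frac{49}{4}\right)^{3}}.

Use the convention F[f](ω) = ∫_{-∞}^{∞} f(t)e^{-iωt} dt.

F(ω) = \frac{3 \pi \left(49 \omega^{2} + 42 \left|{\omega}\right| + 12\right) e^{- \frac{7 \left|{\omega}\right|}{2}}}{16807}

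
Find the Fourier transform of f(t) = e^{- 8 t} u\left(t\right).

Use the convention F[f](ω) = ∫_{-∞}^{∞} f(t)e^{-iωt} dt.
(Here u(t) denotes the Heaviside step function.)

F(ω) = \frac{1}{i \omega + 8}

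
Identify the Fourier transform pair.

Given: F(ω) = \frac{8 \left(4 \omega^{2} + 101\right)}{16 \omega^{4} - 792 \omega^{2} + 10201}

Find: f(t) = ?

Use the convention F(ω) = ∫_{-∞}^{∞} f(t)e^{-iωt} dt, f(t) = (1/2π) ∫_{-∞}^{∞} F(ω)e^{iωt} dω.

f(t) = 2 e^{- \frac{\left|{t}\right|}{2}} \cos{\left(5 t \right)}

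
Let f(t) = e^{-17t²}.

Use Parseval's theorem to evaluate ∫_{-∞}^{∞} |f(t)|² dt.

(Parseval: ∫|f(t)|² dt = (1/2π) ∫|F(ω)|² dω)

∫|f(t)|² dt = \frac{\sqrt{34} \sqrt{\pi}}{34}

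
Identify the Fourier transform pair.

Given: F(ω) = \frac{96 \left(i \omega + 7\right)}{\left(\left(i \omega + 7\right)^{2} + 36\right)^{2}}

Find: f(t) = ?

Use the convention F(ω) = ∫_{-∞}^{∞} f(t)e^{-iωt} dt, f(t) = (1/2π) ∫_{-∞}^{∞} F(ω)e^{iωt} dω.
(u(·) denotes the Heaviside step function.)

f(t) = 8 t e^{- 7 t} \sin{\left(6 t \right)} u\left(t\right)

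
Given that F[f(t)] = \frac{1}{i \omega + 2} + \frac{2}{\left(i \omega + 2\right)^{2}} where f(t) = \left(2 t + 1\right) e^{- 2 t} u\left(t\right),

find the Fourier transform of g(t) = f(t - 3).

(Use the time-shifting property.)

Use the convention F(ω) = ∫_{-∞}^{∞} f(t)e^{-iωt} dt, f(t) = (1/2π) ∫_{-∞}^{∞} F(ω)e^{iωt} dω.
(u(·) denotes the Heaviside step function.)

F[g](ω) = \frac{\left(- i \omega - 4\right) e^{- 3 i \omega}}{\omega^{2} - 4 i \omega - 4}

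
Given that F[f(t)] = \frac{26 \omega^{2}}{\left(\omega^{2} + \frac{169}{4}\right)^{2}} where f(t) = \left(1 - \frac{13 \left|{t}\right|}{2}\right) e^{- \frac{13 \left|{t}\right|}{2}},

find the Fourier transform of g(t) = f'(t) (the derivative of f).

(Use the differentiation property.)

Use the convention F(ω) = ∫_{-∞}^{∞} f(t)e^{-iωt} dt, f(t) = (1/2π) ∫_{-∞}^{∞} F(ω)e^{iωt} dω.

F[g](ω) = \frac{416 i \omega^{3}}{\left(4 \omega^{2} + 169\right)^{2}}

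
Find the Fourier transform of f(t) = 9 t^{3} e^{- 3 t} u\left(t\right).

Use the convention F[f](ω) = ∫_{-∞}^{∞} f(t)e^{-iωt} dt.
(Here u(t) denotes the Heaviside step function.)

F(ω) = \frac{54}{\left(i \omega + 3\right)^{4}}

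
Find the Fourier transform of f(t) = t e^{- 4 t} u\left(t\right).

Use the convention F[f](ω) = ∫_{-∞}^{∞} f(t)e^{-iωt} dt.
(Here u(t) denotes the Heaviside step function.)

F(ω) = \frac{1}{\left(i \omega + 4\right)^{2}}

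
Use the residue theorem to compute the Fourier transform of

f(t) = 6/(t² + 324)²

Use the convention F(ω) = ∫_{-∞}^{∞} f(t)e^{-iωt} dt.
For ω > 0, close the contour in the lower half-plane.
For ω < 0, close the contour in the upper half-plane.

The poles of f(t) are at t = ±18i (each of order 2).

Let g(z) = f(z)e^{-iωz}; for large |z| the factor e^{-iωz} decays in the lower half-plane when ω > 0 and in the upper half-plane when ω < 0.

Case ω > 0 (lower half-plane, clockwise contour ⇒ F(ω) = -2πi·ΣRes):
  Res_{z = - 18 i} g(z) = \frac{i \left(18 \omega + 1\right) e^{- 18 \omega}}{3888} (pole of order 2)
  F(ω) = -2πi·ΣRes = \frac{\pi \left(18 \omega + 1\right) e^{- 18 \omega}}{1944}

Case ω < 0 (upper half-plane, counterclockwise contour ⇒ F(ω) = +2πi·ΣRes):
  Res_{z = 18 i} g(z) = \frac{i \left(18 \omega - 1\right) e^{18 \omega}}{3888} (pole of order 2)
  F(ω) = 2πi·ΣRes = \frac{\pi \left(1 - 18 \omega\right) e^{18 \omega}}{1944}

Both cases combine into a single formula in |ω|:

F(ω) = \frac{\pi \left(18 \left|{\omega}\right| + 1\right) e^{- 18 \left|{\omega}\right|}}{1944}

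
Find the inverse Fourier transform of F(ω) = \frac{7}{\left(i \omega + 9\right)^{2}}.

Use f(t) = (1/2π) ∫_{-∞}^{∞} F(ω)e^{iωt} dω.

f(t) = 7 t e^{- 9 t} u\left(t\right)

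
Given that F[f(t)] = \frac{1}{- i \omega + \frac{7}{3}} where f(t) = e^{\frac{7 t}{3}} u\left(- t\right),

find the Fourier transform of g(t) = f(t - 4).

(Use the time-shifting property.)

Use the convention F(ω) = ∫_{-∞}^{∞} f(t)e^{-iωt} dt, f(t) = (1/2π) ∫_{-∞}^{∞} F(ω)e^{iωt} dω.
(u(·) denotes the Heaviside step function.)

F[g](ω) = - \frac{3 e^{- 4 i \omega}}{3 i \omega - 7}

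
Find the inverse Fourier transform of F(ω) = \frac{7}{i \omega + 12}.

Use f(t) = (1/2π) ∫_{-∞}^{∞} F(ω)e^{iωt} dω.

f(t) = 7 e^{- 12 t} u\left(t\right)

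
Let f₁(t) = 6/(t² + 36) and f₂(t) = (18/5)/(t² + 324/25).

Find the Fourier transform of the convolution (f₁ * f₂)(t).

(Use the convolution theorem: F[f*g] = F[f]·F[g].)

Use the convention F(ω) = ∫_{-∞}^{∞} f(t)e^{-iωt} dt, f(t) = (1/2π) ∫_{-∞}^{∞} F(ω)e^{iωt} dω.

F[f₁*f₂](ω) = \pi^{2} e^{- \frac{48 \left|{\omega}\right|}{5}}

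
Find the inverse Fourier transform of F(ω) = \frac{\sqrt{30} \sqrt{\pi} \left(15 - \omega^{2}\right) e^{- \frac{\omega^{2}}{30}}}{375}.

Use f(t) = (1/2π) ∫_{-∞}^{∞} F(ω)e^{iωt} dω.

f(t) = 9 t^{2} e^{- \frac{15 t^{2}}{2}}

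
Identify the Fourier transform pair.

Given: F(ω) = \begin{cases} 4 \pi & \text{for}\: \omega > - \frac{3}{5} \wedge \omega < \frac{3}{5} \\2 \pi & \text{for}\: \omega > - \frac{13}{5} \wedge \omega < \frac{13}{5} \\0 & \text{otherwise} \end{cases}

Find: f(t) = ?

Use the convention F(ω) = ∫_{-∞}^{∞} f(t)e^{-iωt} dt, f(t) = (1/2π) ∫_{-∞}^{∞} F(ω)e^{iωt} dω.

f(t) = \frac{4 \sin{\left(\frac{8 t}{5} \right)} \cos{\left(t \right)}}{t}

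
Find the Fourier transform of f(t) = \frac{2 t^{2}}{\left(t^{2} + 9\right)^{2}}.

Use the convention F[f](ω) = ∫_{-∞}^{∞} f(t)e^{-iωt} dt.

F(ω) = \frac{\pi \left(1 - 3 \left|{\omega}\right|\right) e^{- 3 \left|{\omega}\right|}}{3}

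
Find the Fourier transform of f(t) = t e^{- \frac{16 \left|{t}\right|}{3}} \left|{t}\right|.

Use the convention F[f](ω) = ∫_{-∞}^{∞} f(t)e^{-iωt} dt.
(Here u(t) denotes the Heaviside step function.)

F(ω) = \frac{972 i \omega \left(3 \omega^{2} - 256\right)}{\left(9 \omega^{2} + 256\right)^{3}}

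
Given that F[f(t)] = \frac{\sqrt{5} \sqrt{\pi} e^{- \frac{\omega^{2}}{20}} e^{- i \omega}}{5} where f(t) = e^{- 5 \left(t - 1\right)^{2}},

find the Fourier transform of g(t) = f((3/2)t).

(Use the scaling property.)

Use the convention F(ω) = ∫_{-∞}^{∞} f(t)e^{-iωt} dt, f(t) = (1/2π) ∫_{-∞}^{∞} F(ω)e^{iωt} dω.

F[g](ω) = \frac{2 \sqrt{5} \sqrt{\pi} e^{- \frac{\omega \left(\omega + 30 i\right)}{45}}}{15}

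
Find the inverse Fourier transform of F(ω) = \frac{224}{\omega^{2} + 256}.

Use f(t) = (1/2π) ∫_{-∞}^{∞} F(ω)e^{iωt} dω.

f(t) = 7 e^{- 16 \left|{t}\right|}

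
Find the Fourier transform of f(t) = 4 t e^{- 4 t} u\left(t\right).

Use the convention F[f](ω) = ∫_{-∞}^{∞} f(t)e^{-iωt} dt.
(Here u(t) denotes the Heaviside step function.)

F(ω) = \frac{4}{\left(i \omega + 4\right)^{2}}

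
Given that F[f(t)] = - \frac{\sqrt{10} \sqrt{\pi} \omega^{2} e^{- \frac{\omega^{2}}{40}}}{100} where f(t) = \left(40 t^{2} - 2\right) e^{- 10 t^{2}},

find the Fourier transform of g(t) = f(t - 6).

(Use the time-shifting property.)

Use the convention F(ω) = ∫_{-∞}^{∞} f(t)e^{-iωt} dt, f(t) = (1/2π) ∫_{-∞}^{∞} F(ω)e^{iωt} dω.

F[g](ω) = - \frac{\sqrt{10} \sqrt{\pi} \omega^{2} e^{- \frac{\omega \left(\omega + 240 i\right)}{40}}}{100}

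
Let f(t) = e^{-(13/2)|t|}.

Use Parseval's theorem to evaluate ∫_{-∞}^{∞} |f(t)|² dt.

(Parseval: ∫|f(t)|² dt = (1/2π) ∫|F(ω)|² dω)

∫|f(t)|² dt = \frac{2}{13}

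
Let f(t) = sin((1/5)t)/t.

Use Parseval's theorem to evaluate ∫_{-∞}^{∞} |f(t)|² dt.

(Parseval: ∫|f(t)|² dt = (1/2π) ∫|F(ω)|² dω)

∫|f(t)|² dt = \frac{\pi}{5}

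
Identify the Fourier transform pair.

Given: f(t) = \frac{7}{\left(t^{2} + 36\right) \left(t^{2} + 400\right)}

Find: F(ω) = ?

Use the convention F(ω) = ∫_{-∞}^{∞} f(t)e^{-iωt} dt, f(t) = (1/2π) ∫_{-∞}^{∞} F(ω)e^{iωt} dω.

F(ω) = \frac{\pi \left(10 e^{14 \left|{\omega}\right|} - 3\right) e^{- 20 \left|{\omega}\right|}}{3120}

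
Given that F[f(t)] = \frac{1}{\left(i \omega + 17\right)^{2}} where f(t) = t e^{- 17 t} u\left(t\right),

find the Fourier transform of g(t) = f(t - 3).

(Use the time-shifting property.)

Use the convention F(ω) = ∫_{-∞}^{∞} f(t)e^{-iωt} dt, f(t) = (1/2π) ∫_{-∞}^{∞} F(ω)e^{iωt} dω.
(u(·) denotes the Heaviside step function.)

F[g](ω) = \frac{e^{- 3 i \omega}}{\left(i \omega + 17\right)^{2}}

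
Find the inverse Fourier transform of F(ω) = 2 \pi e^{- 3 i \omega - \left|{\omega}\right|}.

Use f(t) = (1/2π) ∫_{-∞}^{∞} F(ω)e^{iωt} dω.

f(t) = \frac{2}{\left(t - 3\right)^{2} + 1}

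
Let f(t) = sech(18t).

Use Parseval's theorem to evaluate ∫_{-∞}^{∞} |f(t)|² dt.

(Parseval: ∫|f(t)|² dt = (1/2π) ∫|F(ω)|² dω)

∫|f(t)|² dt = \frac{1}{9}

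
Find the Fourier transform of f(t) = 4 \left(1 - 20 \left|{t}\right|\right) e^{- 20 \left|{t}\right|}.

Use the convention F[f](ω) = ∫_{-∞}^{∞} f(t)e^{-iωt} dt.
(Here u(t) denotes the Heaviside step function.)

F(ω) = \frac{320 \omega^{2}}{\left(\omega^{2} + 400\right)^{2}}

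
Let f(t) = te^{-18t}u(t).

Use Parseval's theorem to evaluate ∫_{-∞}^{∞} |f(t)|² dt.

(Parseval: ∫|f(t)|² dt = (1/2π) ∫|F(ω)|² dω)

∫|f(t)|² dt = \frac{1}{23328}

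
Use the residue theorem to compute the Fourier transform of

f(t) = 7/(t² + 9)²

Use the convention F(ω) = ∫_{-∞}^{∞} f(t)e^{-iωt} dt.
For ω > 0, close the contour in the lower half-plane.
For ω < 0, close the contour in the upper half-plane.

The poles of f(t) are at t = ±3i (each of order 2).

Let g(z) = f(z)e^{-iωz}; for large |z| the factor e^{-iωz} decays in the lower half-plane when ω > 0 and in the upper half-plane when ω < 0.

Case ω > 0 (lower half-plane, clockwise contour ⇒ F(ω) = -2πi·ΣRes):
  Res_{z = - 3 i} g(z) = \frac{7 i \left(3 \omega + 1\right) e^{- 3 \omega}}{108} (pole of order 2)
  F(ω) = -2πi·ΣRes = \frac{7 \pi \left(3 \omega + 1\right) e^{- 3 \omega}}{54}

Case ω < 0 (upper half-plane, counterclockwise contour ⇒ F(ω) = +2πi·ΣRes):
  Res_{z = 3 i} g(z) = \frac{7 i \left(3 \omega - 1\right) e^{3 \omega}}{108} (pole of order 2)
  F(ω) = 2πi·ΣRes = \frac{7 \pi \left(1 - 3 \omega\right) e^{3 \omega}}{54}

Both cases combine into a single formula in |ω|:

F(ω) = \frac{7 \pi \left(3 \left|{\omega}\right| + 1\right) e^{- 3 \left|{\omega}\right|}}{54}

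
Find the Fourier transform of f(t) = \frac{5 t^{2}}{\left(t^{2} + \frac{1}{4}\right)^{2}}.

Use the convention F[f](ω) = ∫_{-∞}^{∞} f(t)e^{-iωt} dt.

F(ω) = \frac{5 \pi \left(2 - \left|{\omega}\right|\right) e^{- \frac{\left|{\omega}\right|}{2}}}{2}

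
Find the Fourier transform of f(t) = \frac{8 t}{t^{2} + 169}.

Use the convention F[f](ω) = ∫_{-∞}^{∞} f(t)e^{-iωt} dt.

F(ω) = - 8 i \pi e^{- 13 \left|{\omega}\right|} \operatorname{sign}{\left(\omega \right)}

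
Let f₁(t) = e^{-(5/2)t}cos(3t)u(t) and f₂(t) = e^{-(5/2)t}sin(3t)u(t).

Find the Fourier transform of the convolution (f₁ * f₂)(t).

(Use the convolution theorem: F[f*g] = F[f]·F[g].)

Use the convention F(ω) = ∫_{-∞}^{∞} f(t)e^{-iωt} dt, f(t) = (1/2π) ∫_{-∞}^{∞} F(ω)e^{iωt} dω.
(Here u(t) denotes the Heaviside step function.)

F[f₁*f₂](ω) = \frac{24 \left(2 i \omega + 5\right)}{\left(\left(2 i \omega + 5\right)^{2} + 36\right)^{2}}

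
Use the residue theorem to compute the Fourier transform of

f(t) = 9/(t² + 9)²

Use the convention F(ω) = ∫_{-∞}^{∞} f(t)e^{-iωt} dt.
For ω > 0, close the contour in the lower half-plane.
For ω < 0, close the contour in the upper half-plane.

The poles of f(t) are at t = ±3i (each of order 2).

Let g(z) = f(z)e^{-iωz}; for large |z| the factor e^{-iωz} decays in the lower half-plane when ω > 0 and in the upper half-plane when ω < 0.

Case ω > 0 (lower half-plane, clockwise contour ⇒ F(ω) = -2πi·ΣRes):
  Res_{z = - 3 i} g(z) = \frac{i \left(3 \omega + 1\right) e^{- 3 \omega}}{12} (pole of order 2)
  F(ω) = -2πi·ΣRes = \frac{\pi \left(3 \omega + 1\right) e^{- 3 \omega}}{6}

Case ω < 0 (upper half-plane, counterclockwise contour ⇒ F(ω) = +2πi·ΣRes):
  Res_{z = 3 i} g(z) = \frac{i \left(3 \omega - 1\right) e^{3 \omega}}{12} (pole of order 2)
  F(ω) = 2πi·ΣRes = \frac{\pi \left(1 - 3 \omega\right) e^{3 \omega}}{6}

Both cases combine into a single formula in |ω|:

F(ω) = \frac{\pi \left(3 \left|{\omega}\right| + 1\right) e^{- 3 \left|{\omega}\right|}}{6}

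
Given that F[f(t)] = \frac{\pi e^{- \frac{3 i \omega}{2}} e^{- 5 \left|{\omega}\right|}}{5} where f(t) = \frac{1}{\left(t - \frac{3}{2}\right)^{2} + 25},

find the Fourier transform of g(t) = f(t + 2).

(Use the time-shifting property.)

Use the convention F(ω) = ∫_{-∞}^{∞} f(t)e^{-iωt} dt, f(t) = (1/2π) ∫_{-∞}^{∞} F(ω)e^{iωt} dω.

F[g](ω) = \frac{\pi e^{\frac{i \omega}{2} - 5 \left|{\omega}\right|}}{5}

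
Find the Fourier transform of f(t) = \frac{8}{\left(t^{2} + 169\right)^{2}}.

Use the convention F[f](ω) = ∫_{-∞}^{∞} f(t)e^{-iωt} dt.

F(ω) = \frac{4 \pi \left(13 \left|{\omega}\right| + 1\right) e^{- 13 \left|{\omega}\right|}}{2197}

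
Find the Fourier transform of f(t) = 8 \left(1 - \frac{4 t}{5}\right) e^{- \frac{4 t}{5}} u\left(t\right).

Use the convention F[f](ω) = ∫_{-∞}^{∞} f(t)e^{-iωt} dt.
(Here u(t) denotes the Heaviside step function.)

F(ω) = \frac{200 i \omega}{- 25 \omega^{2} + 40 i \omega + 16}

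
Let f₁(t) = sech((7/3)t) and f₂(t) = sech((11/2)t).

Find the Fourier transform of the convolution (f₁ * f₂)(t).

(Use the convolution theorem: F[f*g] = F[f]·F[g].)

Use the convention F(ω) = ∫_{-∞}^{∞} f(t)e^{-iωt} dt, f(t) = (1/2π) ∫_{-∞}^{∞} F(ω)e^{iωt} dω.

F[f₁*f₂](ω) = \frac{6 \pi^{2}}{77 \cosh{\left(\frac{\pi \omega}{11} \right)} \cosh{\left(\frac{3 \pi \omega}{14} \right)}}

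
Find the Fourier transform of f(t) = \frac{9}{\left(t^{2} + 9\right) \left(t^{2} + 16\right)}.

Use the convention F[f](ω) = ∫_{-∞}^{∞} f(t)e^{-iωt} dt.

F(ω) = \frac{3 \pi \left(4 e^{\left|{\omega}\right|} - 3\right) e^{- 4 \left|{\omega}\right|}}{28}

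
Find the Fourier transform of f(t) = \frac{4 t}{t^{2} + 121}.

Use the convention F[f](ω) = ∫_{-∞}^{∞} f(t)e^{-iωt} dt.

F(ω) = - 4 i \pi e^{- 11 \left|{\omega}\right|} \operatorname{sign}{\left(\omega \right)}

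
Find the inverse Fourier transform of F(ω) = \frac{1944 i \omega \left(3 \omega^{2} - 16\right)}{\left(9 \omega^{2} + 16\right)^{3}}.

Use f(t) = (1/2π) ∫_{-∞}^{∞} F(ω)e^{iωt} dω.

f(t) = 2 t e^{- \frac{4 \left|{t}\right|}{3}} \left|{t}\right|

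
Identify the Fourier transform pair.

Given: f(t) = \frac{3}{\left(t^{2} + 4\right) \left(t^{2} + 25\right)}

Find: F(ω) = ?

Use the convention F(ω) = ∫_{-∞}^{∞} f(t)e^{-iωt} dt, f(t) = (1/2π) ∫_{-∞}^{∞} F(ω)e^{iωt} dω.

F(ω) = \frac{\pi \left(5 e^{3 \left|{\omega}\right|} - 2\right) e^{- 5 \left|{\omega}\right|}}{70}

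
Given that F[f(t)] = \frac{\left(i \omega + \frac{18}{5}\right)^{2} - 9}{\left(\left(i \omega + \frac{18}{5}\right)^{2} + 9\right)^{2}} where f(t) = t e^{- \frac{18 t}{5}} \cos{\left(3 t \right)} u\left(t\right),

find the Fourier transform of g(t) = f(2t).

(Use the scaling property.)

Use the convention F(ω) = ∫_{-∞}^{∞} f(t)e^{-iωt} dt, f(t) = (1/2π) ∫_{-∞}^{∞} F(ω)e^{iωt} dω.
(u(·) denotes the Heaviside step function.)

F[g](ω) = \frac{50 \left(\left(5 i \omega + 36\right)^{2} - 900\right)}{\left(\left(5 i \omega + 36\right)^{2} + 900\right)^{2}}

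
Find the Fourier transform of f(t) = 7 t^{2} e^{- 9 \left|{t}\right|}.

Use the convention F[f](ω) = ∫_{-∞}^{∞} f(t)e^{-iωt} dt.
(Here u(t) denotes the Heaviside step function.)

F(ω) = \frac{756 \left(27 - \omega^{2}\right)}{\left(\omega^{2} + 81\right)^{3}}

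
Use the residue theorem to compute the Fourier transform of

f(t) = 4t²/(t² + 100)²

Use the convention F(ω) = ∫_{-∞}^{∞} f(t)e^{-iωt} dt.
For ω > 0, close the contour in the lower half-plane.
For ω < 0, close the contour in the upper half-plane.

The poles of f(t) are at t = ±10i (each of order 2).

Let g(z) = f(z)e^{-iωz}; for large |z| the factor e^{-iωz} decays in the lower half-plane when ω > 0 and in the upper half-plane when ω < 0.

Case ω > 0 (lower half-plane, clockwise contour ⇒ F(ω) = -2πi·ΣRes):
  Res_{z = - 10 i} g(z) = i \left(\frac{1}{10} - \omega\right) e^{- 10 \omega} (pole of order 2)
  F(ω) = -2πi·ΣRes = \frac{\pi \left(1 - 10 \omega\right) e^{- 10 \omega}}{5}

Case ω < 0 (upper half-plane, counterclockwise contour ⇒ F(ω) = +2πi·ΣRes):
  Res_{z = 10 i} g(z) = i \left(- \omega - \frac{1}{10}\right) e^{10 \omega} (pole of order 2)
  F(ω) = 2πi·ΣRes = \frac{\pi \left(10 \omega + 1\right) e^{10 \omega}}{5}

Both cases combine into a single formula in |ω|:

F(ω) = \frac{\pi \left(1 - 10 \left|{\omega}\right|\right) e^{- 10 \left|{\omega}\right|}}{5}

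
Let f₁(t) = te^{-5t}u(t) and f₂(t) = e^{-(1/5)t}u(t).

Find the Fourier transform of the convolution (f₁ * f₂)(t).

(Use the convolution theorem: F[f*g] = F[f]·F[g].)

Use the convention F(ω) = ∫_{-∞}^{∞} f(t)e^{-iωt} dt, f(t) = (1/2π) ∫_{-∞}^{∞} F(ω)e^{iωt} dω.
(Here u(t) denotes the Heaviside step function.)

F[f₁*f₂](ω) = \frac{5}{\left(i \omega + 5\right)^{2} \left(5 i \omega + 1\right)}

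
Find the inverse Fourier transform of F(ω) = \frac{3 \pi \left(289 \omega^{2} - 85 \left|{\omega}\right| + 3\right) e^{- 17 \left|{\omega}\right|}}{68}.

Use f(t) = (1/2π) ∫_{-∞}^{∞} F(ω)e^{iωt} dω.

f(t) = \frac{6 t^{4}}{\left(t^{2} + 289\right)^{3}}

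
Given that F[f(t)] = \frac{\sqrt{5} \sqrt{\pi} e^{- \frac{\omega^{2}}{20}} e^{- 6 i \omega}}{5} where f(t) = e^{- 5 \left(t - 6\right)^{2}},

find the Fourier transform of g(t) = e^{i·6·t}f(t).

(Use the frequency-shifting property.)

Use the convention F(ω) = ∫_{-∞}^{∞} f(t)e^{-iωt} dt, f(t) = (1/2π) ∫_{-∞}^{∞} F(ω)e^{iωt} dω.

F[g](ω) = \frac{\sqrt{5} \sqrt{\pi} e^{- \frac{\left(\omega - 6\right) \left(\omega - 6 + 120 i\right)}{20}}}{5}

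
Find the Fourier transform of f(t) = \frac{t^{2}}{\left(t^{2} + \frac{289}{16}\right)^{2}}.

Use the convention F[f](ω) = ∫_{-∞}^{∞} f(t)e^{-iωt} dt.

F(ω) = \frac{\pi \left(4 - 17 \left|{\omega}\right|\right) e^{- \frac{17 \left|{\omega}\right|}{4}}}{34}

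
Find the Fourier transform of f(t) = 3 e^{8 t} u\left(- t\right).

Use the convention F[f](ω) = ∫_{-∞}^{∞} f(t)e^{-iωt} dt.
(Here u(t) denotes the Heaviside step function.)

F(ω) = - \frac{3}{i \omega - 8}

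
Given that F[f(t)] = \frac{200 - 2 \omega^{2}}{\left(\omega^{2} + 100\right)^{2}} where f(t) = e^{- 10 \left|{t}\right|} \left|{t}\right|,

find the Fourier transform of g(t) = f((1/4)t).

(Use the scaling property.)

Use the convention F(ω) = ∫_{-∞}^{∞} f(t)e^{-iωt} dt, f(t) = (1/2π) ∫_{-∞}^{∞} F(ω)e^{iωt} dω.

F[g](ω) = \frac{2 \left(25 - 4 \omega^{2}\right)}{\left(4 \omega^{2} + 25\right)^{2}}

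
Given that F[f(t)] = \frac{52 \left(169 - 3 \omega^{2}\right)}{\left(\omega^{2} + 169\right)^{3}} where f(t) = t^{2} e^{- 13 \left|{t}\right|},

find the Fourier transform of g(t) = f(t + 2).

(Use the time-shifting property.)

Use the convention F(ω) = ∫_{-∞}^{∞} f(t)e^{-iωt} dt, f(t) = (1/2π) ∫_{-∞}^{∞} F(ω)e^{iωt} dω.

F[g](ω) = \frac{\left(8788 - 156 \omega^{2}\right) e^{2 i \omega}}{\left(\omega^{2} + 169\right)^{3}}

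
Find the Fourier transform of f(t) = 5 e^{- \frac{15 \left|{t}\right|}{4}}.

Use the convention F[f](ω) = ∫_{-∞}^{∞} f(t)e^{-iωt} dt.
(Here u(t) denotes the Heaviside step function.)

F(ω) = \frac{600}{16 \omega^{2} + 225}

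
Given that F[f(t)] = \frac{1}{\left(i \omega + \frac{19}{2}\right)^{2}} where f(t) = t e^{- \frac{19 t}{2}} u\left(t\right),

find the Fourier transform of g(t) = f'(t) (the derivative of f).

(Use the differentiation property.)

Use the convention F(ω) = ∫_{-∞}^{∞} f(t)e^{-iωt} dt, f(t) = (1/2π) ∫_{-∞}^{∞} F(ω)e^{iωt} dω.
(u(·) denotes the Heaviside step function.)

F[g](ω) = \frac{4 i \omega}{\left(2 i \omega + 19\right)^{2}}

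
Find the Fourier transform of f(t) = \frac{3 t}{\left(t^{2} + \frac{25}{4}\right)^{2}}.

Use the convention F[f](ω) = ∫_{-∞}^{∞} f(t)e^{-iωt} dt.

F(ω) = - \frac{3 i \pi \omega e^{- \frac{5 \left|{\omega}\right|}{2}}}{5}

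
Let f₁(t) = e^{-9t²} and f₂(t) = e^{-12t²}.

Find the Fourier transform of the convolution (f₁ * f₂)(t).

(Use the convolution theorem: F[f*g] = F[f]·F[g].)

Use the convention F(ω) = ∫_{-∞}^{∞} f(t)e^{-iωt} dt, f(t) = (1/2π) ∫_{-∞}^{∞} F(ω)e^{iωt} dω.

F[f₁*f₂](ω) = \frac{\sqrt{3} \pi e^{- \frac{7 \omega^{2}}{144}}}{18}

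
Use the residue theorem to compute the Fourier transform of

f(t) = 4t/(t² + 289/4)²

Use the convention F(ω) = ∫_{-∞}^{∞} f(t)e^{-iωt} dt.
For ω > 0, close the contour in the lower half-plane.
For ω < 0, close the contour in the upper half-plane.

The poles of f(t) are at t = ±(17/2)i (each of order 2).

Let g(z) = f(z)e^{-iωz}; for large |z| the factor e^{-iωz} decays in the lower half-plane when ω > 0 and in the upper half-plane when ω < 0.

Case ω > 0 (lower half-plane, clockwise contour ⇒ F(ω) = -2πi·ΣRes):
  Res_{z = - \frac{17 i}{2}} g(z) = \frac{2 \omega e^{- \frac{17 \omega}{2}}}{17} (pole of order 2)
  F(ω) = -2πi·ΣRes = - \frac{4 i \pi \omega e^{- \frac{17 \omega}{2}}}{17}

Case ω < 0 (upper half-plane, counterclockwise contour ⇒ F(ω) = +2πi·ΣRes):
  Res_{z = \frac{17 i}{2}} g(z) = - \frac{2 \omega e^{\frac{17 \omega}{2}}}{17} (pole of order 2)
  F(ω) = 2πi·ΣRes = - \frac{4 i \pi \omega e^{\frac{17 \omega}{2}}}{17}

Both cases combine into a single formula in |ω|:

F(ω) = - \frac{4 i \pi \omega e^{- \frac{17 \left|{\omega}\right|}{2}}}{17}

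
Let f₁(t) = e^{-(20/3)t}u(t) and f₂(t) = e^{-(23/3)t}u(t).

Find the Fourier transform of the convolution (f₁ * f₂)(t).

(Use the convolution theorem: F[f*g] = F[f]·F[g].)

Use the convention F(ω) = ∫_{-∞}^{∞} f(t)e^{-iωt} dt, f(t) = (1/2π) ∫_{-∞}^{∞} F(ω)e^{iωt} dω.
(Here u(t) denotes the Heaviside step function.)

F[f₁*f₂](ω) = \frac{9}{- 9 \omega^{2} + 129 i \omega + 460}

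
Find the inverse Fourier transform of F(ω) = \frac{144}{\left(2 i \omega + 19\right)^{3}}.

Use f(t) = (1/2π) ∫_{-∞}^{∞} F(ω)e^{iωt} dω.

f(t) = 9 t^{2} e^{- \frac{19 t}{2}} u\left(t\right)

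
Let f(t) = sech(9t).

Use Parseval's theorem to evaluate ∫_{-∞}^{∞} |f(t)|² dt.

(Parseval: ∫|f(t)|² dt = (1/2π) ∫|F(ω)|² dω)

∫|f(t)|² dt = \frac{2}{9}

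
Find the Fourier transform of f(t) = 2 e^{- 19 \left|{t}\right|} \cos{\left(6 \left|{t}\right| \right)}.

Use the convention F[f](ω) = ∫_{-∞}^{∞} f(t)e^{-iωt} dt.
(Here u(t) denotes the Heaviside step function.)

F(ω) = \frac{76 \left(\omega^{2} + 397\right)}{\omega^{4} + 650 \omega^{2} + 157609}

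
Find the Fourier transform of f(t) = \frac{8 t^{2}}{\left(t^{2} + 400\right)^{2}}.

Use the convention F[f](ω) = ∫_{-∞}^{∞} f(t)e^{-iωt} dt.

F(ω) = \frac{\pi \left(1 - 20 \left|{\omega}\right|\right) e^{- 20 \left|{\omega}\right|}}{5}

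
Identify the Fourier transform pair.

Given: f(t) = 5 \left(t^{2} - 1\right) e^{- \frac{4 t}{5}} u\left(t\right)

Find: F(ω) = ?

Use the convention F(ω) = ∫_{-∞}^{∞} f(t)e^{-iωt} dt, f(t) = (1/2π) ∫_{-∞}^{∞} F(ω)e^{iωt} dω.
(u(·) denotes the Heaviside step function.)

F(ω) = \frac{25 \left(250 i \omega - \left(5 i \omega + 4\right)^{3} + 200\right)}{\left(5 i \omega + 4\right)^{4}}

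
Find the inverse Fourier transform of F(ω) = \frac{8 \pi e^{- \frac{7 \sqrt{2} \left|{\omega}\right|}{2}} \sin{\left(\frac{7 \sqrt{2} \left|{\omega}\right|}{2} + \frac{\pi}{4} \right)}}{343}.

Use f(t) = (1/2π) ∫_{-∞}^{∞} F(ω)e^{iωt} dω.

f(t) = \frac{8}{t^{4} + 2401}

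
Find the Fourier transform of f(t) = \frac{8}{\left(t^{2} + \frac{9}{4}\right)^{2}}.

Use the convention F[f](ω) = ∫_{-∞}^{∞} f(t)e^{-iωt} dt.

F(ω) = \frac{16 \pi \left(3 \left|{\omega}\right| + 2\right) e^{- \frac{3 \left|{\omega}\right|}{2}}}{27}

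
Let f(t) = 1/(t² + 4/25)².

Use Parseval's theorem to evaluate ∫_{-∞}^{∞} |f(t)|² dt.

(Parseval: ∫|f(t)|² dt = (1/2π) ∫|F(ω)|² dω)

∫|f(t)|² dt = \frac{390625 \pi}{2048}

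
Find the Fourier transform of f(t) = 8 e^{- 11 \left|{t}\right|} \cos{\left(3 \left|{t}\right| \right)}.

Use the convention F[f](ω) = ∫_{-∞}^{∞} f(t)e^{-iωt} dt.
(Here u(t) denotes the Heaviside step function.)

F(ω) = \frac{176 \left(\omega^{2} + 130\right)}{\omega^{4} + 224 \omega^{2} + 16900}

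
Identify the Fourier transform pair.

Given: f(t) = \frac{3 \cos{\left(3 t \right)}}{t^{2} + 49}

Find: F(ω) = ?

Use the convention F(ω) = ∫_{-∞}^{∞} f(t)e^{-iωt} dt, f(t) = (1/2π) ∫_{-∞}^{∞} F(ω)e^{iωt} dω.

F(ω) = \frac{3 \pi e^{- 7 \left|{\omega + 3}\right|}}{14} + \frac{3 \pi e^{- 7 \left|{\omega - 3}\right|}}{14}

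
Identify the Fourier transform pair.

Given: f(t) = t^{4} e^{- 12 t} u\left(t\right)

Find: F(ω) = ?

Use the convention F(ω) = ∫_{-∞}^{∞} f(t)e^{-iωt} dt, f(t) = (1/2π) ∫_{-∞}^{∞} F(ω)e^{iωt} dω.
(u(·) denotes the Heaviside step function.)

F(ω) = \frac{24}{\left(i \omega + 12\right)^{5}}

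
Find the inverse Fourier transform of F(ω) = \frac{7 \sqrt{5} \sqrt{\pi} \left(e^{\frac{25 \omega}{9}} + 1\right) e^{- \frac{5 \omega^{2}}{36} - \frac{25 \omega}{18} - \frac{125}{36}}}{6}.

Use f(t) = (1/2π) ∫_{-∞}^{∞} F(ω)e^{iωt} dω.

f(t) = 7 e^{- \frac{9 t^{2}}{5}} \cos{\left(5 t \right)}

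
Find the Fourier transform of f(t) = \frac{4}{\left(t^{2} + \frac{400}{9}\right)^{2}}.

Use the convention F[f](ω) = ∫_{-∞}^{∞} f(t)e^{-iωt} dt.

F(ω) = \frac{9 \pi \left(20 \left|{\omega}\right| + 3\right) e^{- \frac{20 \left|{\omega}\right|}{3}}}{4000}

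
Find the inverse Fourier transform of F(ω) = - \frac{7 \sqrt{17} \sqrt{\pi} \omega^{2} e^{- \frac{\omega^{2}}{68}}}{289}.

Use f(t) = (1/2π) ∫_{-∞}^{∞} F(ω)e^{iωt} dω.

f(t) = 7 \left(68 t^{2} - 2\right) e^{- 17 t^{2}}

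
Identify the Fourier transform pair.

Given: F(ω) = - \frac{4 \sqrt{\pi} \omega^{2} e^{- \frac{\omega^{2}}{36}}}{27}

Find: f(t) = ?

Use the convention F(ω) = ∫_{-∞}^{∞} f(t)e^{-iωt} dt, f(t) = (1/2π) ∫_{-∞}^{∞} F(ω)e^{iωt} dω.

f(t) = 4 \left(36 t^{2} - 2\right) e^{- 9 t^{2}}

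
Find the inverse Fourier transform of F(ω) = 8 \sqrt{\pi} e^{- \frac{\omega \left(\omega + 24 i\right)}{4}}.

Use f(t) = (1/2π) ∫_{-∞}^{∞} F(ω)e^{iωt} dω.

f(t) = 8 e^{- \left(t - 6\right)^{2}}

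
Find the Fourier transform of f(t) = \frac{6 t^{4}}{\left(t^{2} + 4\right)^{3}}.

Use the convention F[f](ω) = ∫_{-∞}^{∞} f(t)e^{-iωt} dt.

F(ω) = \frac{3 \pi \left(4 \omega^{2} - 10 \left|{\omega}\right| + 3\right) e^{- 2 \left|{\omega}\right|}}{8}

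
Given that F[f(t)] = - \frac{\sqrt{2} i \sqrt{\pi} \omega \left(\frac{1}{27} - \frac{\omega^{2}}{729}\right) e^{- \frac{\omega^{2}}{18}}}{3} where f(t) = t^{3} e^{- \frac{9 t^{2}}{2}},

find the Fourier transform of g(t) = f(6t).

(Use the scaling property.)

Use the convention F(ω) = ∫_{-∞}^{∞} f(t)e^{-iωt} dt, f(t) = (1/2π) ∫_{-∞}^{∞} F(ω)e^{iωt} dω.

F[g](ω) = \frac{\sqrt{2} i \sqrt{\pi} \omega \left(\omega^{2} - 972\right) e^{- \frac{\omega^{2}}{648}}}{2834352}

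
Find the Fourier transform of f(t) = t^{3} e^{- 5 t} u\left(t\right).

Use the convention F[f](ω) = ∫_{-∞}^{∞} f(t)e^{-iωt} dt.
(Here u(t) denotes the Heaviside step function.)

F(ω) = \frac{6}{\left(i \omega + 5\right)^{4}}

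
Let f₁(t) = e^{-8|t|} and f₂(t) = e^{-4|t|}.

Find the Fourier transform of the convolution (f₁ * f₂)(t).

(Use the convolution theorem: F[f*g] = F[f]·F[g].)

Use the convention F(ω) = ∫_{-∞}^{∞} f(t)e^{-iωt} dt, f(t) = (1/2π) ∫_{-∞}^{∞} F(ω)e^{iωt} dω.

F[f₁*f₂](ω) = \frac{128}{\left(\omega^{2} + 16\right) \left(\omega^{2} + 64\right)}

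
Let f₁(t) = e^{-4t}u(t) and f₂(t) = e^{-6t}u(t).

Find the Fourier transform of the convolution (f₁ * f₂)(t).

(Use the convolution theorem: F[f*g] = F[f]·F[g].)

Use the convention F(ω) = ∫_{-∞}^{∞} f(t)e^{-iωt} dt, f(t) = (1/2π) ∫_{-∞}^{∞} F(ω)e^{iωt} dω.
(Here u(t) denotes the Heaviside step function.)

F[f₁*f₂](ω) = \frac{1}{\left(i \omega + 4\right) \left(i \omega + 6\right)}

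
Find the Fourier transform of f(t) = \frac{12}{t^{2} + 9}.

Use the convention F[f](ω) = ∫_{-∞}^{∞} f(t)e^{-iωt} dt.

F(ω) = 4 \pi e^{- 3 \left|{\omega}\right|}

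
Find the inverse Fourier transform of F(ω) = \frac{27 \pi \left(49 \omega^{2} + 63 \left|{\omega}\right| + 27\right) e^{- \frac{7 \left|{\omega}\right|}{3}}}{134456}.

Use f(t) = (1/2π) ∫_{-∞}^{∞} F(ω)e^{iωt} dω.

f(t) = \frac{1}{\left(t^{2} + \frac{49}{9}\right)^{3}}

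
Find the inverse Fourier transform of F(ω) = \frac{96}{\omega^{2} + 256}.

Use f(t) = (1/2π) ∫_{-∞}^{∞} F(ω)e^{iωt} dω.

f(t) = 3 e^{- 16 \left|{t}\right|}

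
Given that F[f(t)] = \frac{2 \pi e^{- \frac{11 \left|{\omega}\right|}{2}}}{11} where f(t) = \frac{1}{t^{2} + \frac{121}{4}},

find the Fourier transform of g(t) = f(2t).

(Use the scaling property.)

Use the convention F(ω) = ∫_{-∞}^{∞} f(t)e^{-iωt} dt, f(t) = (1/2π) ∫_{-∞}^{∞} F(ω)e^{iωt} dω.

F[g](ω) = \frac{\pi e^{- \frac{11 \left|{\omega}\right|}{4}}}{11}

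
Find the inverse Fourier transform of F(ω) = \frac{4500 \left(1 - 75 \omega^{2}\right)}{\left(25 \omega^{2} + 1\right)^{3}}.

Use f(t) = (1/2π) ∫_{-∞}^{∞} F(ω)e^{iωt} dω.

f(t) = 9 t^{2} e^{- \frac{\left|{t}\right|}{5}}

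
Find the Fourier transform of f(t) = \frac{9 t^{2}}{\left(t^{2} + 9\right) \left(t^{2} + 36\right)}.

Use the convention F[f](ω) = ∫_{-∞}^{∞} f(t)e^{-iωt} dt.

F(ω) = \pi \left(2 - e^{3 \left|{\omega}\right|}\right) e^{- 6 \left|{\omega}\right|}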